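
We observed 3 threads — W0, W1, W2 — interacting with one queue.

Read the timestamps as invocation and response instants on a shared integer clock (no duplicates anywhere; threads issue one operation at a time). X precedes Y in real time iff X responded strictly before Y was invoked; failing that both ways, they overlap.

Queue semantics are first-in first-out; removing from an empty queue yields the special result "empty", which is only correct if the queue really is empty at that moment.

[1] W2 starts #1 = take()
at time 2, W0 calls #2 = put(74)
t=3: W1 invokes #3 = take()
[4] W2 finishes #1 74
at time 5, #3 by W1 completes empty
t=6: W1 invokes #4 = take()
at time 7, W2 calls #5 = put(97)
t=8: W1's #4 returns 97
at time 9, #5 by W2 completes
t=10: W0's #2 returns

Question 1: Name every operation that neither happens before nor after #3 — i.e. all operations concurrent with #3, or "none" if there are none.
#1, #2

#3 runs from 3 to 5; window-overlapping ops are concurrent
#1 [1,4]: concurrent
#2 [2,10]: concurrent
#4 [6,8]: after
#5 [7,9]: after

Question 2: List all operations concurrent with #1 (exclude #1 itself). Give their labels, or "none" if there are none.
#2, #3

concurrent with #1 ([1,4]): every op whose interval crosses 1..4
#2 [2,10]: concurrent
#3 [3,5]: concurrent
#4 [6,8]: after
#5 [7,9]: after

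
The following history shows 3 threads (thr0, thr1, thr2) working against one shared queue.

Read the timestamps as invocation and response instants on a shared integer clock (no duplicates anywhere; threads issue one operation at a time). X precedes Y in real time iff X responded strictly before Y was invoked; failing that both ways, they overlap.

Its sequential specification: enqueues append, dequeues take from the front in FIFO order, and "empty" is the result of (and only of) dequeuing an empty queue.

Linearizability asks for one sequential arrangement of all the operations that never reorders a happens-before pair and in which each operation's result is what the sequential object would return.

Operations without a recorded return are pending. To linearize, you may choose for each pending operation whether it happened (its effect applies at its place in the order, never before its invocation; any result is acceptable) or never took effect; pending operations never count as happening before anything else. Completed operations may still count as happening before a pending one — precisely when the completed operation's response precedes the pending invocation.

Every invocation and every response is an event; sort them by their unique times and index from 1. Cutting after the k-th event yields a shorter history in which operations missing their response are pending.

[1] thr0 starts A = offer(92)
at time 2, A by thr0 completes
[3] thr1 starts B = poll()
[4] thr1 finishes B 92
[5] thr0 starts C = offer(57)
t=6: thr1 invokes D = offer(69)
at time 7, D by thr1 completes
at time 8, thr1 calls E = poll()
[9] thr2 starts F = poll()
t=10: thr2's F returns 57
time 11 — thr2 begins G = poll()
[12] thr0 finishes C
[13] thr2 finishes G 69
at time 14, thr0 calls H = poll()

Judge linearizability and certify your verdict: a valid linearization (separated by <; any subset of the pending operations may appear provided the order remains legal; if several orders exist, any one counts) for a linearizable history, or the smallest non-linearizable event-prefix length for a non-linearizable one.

linearizable — witness: A < B < C < D < F < G

1. A offer(92), leaving queue <92>
2. B poll() → 92, leaving queue <>
3. C offer(57), leaving queue <57>
4. D offer(69), leaving queue <57,69>
5. F poll() → 57, leaving queue <69>
6. G poll() → 69, leaving queue <>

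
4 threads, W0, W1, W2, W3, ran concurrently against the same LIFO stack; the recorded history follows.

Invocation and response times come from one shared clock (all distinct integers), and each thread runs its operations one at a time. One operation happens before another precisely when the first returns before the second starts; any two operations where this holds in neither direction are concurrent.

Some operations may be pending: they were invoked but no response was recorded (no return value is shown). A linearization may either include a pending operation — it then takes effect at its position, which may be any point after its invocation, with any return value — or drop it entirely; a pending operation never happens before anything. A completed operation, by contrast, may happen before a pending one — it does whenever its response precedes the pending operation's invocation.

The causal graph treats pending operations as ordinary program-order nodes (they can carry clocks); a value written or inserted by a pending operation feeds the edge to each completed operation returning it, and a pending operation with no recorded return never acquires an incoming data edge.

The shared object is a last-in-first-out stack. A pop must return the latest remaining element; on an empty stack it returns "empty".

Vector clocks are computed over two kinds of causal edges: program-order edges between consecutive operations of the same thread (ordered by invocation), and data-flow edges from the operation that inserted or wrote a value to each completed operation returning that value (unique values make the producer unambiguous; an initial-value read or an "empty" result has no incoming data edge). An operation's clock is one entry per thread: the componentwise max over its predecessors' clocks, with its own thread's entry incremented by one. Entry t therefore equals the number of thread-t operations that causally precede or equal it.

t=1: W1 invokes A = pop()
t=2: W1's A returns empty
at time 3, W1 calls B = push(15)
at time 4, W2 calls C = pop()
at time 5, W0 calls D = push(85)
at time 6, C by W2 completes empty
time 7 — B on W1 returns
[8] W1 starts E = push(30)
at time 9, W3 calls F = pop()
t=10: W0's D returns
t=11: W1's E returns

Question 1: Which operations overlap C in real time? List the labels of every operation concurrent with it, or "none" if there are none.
C spans [4,6]; an op avoiding the whole window 4..6 is ordered, any other is concurrent
A [1,2]: before
B [3,7]: concurrent
D [5,10]: concurrent
E [8,11]: after
F [9,…): after

B, D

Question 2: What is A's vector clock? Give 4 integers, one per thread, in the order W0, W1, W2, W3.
no predecessors for F (invoked 9): W3 increments from zero → (0, 0, 0, 1)
no predecessors for C (invoked 4): W2 increments from zero → (0, 0, 1, 0)
no predecessors for A (invoked 1): W1 increments from zero → (0, 1, 0, 0)
no predecessors for D (invoked 5): W0 increments from zero → (1, 0, 0, 0)
B (invocation 3): componentwise max over VC(A)=(0, 1, 0, 0), +1 at W1, giving (0, 2, 0, 0)
E (invocation 8): componentwise max over VC(B)=(0, 2, 0, 0), +1 at W1, giving (0, 3, 0, 0)
target: VC(A) = (0, 1, 0, 0)

(0, 1, 0, 0)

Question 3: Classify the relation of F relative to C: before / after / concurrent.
F spans [9,…), C spans [4,6]
resp(C)=6 < inv(F)=9

after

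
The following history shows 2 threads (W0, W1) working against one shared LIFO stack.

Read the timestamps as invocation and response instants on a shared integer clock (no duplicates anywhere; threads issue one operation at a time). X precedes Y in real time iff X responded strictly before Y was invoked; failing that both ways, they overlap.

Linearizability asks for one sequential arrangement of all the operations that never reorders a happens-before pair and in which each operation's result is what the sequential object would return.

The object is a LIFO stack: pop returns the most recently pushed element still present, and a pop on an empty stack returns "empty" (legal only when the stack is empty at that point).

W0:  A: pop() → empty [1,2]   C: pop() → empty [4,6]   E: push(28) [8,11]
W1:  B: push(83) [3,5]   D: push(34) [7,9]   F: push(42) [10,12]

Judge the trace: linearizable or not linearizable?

one valid linearization: A, C, B, D, E, F
step 1: A pop() → empty — stack <>
step 2: C pop() → empty — stack <>
step 3: B push(83) — stack <83>
step 4: D push(34) — stack <83,34>
step 5: E push(28) — stack <83,34,28>
step 6: F push(42) — stack <83,34,28,42>

linearizable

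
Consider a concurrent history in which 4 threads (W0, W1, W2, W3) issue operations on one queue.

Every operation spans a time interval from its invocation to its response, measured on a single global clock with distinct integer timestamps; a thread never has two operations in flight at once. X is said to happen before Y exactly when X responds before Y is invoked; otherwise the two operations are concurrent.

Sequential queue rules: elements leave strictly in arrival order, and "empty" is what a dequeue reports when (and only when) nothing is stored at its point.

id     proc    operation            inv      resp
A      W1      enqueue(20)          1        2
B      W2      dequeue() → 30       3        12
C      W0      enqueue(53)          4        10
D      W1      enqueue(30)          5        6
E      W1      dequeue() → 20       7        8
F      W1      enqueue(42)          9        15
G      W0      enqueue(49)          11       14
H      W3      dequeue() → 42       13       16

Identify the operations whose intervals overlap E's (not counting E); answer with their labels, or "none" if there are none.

B, C

E spans [7,8]: anything still running between times 7 and 8 counts as concurrent
A [1,2]: before
B [3,12]: concurrent
C [4,10]: concurrent
D [5,6]: before
F [9,15]: after
G [11,14]: after
H [13,16]: after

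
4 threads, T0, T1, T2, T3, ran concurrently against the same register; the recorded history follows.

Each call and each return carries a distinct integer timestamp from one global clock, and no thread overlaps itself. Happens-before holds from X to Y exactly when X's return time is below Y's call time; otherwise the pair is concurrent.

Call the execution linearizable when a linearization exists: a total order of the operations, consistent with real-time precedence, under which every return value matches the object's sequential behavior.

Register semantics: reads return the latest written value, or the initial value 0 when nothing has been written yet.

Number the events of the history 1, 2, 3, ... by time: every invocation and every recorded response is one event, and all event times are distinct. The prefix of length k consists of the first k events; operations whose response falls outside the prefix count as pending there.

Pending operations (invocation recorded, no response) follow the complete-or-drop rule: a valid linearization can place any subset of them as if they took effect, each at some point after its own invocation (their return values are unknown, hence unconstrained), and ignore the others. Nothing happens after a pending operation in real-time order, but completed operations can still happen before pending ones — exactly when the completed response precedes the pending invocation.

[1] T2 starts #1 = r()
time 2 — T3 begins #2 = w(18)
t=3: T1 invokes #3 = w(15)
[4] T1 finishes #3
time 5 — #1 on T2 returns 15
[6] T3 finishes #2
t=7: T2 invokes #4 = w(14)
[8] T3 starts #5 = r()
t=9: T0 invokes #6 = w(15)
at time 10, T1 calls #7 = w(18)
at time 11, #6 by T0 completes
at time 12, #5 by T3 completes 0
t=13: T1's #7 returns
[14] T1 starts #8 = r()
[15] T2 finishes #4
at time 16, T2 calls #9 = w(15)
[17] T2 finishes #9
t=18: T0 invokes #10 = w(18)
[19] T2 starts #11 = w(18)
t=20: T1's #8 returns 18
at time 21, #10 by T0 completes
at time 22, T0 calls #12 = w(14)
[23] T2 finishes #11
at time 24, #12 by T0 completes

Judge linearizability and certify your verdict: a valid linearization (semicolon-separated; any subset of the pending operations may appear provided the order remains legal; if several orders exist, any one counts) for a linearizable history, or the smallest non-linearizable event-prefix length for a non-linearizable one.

not linearizable — minimal violating prefix: 12 events

the violation lands at event 12, #5's response at time 12: events 1..11 linearize, events 1..12 do not
real-time-consistent orders of the 5 completed operations: 12 — all fail the register replay
include/drop combinations of the 2 pending operations (#4, #7) were all tried; none helps
one such order, #1, #2, #3, #5, #6 (pending dropped), breaks at step 1 where #1 r() → 15 is illegal
one such order, #1, #2, #3, #6, #5 (pending dropped), breaks at step 1 where #1 r() → 15 is illegal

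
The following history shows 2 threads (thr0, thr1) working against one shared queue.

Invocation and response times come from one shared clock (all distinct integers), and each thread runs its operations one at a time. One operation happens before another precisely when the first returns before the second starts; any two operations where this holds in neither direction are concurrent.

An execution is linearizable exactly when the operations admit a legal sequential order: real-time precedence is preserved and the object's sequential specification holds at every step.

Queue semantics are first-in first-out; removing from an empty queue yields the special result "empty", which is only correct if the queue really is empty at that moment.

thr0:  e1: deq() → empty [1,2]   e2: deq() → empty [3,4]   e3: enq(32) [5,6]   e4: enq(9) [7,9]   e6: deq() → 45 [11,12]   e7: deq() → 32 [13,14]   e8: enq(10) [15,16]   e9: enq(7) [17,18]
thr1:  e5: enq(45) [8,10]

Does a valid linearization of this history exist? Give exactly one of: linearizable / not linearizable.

not linearizable

cut after 11 events: linearizable; cut after 12 events (e6 responds, time 12): not linearizable
2 orders of the 6 completed queue ops respect real time; none is legal
sample order e1, e2, e3, e4, e5, e6 stalls at step 6 — e6 deq() → 45 has no legal effect
sample order e1, e2, e3, e5, e4, e6 stalls at step 6 — e6 deq() → 45 has no legal effect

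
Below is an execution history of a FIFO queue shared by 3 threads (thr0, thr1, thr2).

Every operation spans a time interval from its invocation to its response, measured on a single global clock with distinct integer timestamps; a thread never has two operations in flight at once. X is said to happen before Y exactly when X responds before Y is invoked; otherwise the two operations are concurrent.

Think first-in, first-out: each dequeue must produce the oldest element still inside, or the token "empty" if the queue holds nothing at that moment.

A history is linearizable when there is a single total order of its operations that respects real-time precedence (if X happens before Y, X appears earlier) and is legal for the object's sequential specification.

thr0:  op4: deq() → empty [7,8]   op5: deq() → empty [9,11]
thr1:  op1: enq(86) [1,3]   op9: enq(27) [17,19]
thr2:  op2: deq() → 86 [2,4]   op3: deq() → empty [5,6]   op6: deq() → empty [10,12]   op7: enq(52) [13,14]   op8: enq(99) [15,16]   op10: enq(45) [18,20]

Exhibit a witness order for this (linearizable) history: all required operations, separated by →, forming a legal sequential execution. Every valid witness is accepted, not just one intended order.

op1 → op2 → op3 → op4 → op5 → op6 → op7 → op8 → op9 → op10

1. op1 enq(86), leaving queue <86>
2. op2 deq() → 86, leaving queue <>
3. op3 deq() → empty, leaving queue <>
4. op4 deq() → empty, leaving queue <>
5. op5 deq() → empty, leaving queue <>
6. op6 deq() → empty, leaving queue <>
7. op7 enq(52), leaving queue <52>
8. op8 enq(99), leaving queue <52,99>
9. op9 enq(27), leaving queue <52,99,27>
10. op10 enq(45), leaving queue <52,99,27,45>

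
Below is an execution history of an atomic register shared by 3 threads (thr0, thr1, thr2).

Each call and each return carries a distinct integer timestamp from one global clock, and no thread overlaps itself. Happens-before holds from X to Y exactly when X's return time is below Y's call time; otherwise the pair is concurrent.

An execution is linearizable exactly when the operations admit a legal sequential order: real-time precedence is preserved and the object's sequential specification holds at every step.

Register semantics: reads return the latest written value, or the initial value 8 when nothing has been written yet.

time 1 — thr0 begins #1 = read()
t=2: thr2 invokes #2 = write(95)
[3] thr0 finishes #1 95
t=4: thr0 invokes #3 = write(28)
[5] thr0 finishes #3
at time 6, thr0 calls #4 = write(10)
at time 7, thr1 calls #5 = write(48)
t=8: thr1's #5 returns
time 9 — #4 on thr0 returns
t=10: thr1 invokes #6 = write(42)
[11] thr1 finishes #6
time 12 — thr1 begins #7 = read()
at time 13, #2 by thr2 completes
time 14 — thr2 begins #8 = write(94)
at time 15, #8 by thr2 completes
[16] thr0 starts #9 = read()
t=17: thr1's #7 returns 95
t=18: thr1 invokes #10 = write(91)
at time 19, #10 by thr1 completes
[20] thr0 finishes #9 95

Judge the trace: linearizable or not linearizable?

not linearizable

cut after 16 events: linearizable; cut after 17 events (#7 responds, time 17): not linearizable
the 8 completed operations admit 26 real-time orders; each fails the atomic register replay
include/drop combinations of the 1 pending operation (#9) were all tried; none helps
one such order, #1, #2, #3, #4, #5, #6, #7, #8 (pending dropped), breaks at step 1 where #1 read() → 95 is illegal
one such order, #1, #2, #3, #4, #5, #6, #8, #7 (pending dropped), breaks at step 1 where #1 read() → 95 is illegal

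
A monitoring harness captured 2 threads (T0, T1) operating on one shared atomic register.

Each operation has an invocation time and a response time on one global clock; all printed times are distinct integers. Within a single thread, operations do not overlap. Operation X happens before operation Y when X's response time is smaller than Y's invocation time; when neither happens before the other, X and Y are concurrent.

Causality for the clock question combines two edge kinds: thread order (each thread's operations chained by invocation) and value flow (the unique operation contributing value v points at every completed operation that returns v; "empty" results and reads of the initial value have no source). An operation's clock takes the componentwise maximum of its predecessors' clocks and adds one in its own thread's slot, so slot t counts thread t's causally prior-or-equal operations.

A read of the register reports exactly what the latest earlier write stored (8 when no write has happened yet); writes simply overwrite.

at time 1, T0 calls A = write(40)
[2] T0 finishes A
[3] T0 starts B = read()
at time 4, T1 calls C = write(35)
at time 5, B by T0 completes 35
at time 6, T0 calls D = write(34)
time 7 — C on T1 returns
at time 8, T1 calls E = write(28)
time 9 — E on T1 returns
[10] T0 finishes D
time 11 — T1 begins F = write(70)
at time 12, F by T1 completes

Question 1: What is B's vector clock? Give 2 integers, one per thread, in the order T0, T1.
VC(C, invoked at 4): no causal predecessors; +1 on T1 → (0, 1)
VC(A, invoked at 1): no causal predecessors; +1 on T0 → (1, 0)
merge at E (invoked 8): VC(C)=(0, 1), own-thread bump on T1 → (0, 2)
merge at F (invoked 11): VC(E)=(0, 2), own-thread bump on T1 → (0, 3)
merge at B (invoked 3): VC(A)=(1, 0), VC(C)=(0, 1), own-thread bump on T0 → (2, 1)
merge at D (invoked 6): VC(B)=(2, 1), own-thread bump on T0 → (3, 1)
target: VC(B) = (2, 1)

(2, 1)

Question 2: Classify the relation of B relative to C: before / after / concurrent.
B spans [3,5], C spans [4,7]
the intervals overlap in both directions

concurrent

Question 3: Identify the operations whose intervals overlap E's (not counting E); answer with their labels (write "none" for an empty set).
E spans [8,9]; an op avoiding the whole window 8..9 is ordered, any other is concurrent
A [1,2]: before
B [3,5]: before
C [4,7]: before
D [6,10]: concurrent
F [11,12]: after

D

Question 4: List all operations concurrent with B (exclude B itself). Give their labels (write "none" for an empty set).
B spans [3,5]: anything still running between times 3 and 5 counts as concurrent
A [1,2]: before
C [4,7]: concurrent
D [6,10]: after
E [8,9]: after
F [11,12]: after

C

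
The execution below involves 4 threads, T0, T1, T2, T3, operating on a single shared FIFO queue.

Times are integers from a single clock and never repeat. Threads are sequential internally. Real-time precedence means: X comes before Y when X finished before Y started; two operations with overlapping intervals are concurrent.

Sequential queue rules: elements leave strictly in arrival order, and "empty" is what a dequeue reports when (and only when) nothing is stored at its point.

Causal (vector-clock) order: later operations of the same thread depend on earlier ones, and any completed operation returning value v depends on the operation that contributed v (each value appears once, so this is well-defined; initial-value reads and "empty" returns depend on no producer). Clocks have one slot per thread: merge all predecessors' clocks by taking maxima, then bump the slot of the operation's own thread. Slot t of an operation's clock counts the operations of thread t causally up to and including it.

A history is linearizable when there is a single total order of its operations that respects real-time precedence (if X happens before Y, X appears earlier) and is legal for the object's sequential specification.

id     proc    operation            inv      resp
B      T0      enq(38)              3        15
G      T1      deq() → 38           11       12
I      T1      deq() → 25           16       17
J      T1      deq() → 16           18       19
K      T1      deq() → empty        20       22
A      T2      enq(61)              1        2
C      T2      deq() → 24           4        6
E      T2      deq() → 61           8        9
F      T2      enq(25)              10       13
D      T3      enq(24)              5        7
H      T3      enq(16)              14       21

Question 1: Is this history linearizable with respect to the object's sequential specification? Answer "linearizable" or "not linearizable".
not linearizable

cut after 5 events: linearizable; cut after 6 events (C responds, time 6): not linearizable
one real-time candidate order over the 2 completed operations — the FIFO queue replay rejects it
no escape via the 2 pending operations (B, D): every completion choice fails
e.g. A, C (pending dropped): illegal at step 2, since C deq() → 24 cannot apply there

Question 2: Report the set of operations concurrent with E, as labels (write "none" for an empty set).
B

concurrent with E ([8,9]): every op whose interval crosses 8..9
A [1,2]: before
B [3,15]: concurrent
C [4,6]: before
D [5,7]: before
F [10,13]: after
G [11,12]: after
H [14,21]: after
I [16,17]: after
J [18,19]: after
K [20,22]: after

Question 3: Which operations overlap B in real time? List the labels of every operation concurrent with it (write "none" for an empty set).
C, D, E, F, G, H

B runs from 3 to 15; window-overlapping ops are concurrent
A [1,2]: before
C [4,6]: concurrent
D [5,7]: concurrent
E [8,9]: concurrent
F [10,13]: concurrent
G [11,12]: concurrent
H [14,21]: concurrent
I [16,17]: after
J [18,19]: after
K [20,22]: after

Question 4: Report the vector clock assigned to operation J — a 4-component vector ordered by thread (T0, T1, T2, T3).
(1, 3, 4, 2)

invoked at 5, D has no predecessors; its own T3 bump gives (0, 0, 0, 1)
invoked at 1, A has no predecessors; its own T2 bump gives (0, 0, 1, 0)
invoked at 3, B has no predecessors; its own T0 bump gives (1, 0, 0, 0)
merge at H (invoked 14): VC(D)=(0, 0, 0, 1), own-thread bump on T3 → (0, 0, 0, 2)
merge at G (invoked 11): VC(B)=(1, 0, 0, 0), own-thread bump on T1 → (1, 1, 0, 0)
merge at C (invoked 4): VC(A)=(0, 0, 1, 0), VC(D)=(0, 0, 0, 1), own-thread bump on T2 → (0, 0, 2, 1)
merge at E (invoked 8): VC(A)=(0, 0, 1, 0), VC(C)=(0, 0, 2, 1), own-thread bump on T2 → (0, 0, 3, 1)
merge at F (invoked 10): VC(E)=(0, 0, 3, 1), own-thread bump on T2 → (0, 0, 4, 1)
merge at I (invoked 16): VC(F)=(0, 0, 4, 1), VC(G)=(1, 1, 0, 0), own-thread bump on T1 → (1, 2, 4, 1)
merge at J (invoked 18): VC(H)=(0, 0, 0, 2), VC(I)=(1, 2, 4, 1), own-thread bump on T1 → (1, 3, 4, 2)
merge at K (invoked 20): VC(J)=(1, 3, 4, 2), own-thread bump on T1 → (1, 4, 4, 2)
target: VC(J) = (1, 3, 4, 2)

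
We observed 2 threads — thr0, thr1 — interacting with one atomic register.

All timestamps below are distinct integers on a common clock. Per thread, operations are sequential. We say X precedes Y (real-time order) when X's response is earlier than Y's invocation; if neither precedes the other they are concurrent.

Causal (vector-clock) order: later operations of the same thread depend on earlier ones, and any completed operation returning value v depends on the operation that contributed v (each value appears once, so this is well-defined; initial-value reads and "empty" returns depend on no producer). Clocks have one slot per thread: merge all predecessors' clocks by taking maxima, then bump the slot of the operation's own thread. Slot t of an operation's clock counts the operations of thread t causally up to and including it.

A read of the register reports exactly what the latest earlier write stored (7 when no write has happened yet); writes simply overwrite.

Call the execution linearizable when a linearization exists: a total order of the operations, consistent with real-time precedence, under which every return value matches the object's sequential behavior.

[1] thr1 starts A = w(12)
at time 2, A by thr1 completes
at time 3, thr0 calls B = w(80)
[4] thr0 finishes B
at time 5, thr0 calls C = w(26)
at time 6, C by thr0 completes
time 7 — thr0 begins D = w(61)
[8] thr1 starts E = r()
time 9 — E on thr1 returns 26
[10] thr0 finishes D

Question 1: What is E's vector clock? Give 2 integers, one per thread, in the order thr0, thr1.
(2, 2)

A (invocation 1): nothing precedes it; thr1's component alone gives (0, 1)
B (invocation 3): nothing precedes it; thr0's component alone gives (1, 0)
merge at C (invoked 5): VC(B)=(1, 0), own-thread bump on thr0 → (2, 0)
merge at D (invoked 7): VC(C)=(2, 0), own-thread bump on thr0 → (3, 0)
merge at E (invoked 8): VC(A)=(0, 1), VC(C)=(2, 0), own-thread bump on thr1 → (2, 2)
target: VC(E) = (2, 2)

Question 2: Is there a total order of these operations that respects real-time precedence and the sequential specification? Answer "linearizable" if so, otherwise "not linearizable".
linearizable

witness order: A, B, C, E, D
step 1: A w(12) — value 12
step 2: B w(80) — value 80
step 3: C w(26) — value 26
step 4: E r() → 26 — value 26
step 5: D w(61) — value 61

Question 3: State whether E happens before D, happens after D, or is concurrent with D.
concurrent

E spans [8,9], D spans [7,10]
the intervals overlap in both directions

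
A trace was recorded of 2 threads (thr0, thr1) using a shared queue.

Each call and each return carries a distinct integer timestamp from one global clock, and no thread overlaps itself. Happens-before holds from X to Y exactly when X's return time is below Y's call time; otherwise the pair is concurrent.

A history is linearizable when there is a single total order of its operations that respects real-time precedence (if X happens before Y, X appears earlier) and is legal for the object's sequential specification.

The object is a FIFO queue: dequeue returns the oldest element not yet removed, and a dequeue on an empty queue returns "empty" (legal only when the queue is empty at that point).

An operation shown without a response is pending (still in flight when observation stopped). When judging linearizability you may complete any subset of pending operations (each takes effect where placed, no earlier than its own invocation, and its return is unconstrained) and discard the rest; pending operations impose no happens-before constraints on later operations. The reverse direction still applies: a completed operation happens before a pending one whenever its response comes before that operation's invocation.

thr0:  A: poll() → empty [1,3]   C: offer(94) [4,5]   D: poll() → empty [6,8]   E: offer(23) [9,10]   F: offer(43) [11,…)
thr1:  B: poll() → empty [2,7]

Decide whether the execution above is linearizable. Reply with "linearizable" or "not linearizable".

already the first 8 events (up to D's response at time 8) admit no linearization; the first 7 still do
real-time-consistent orders of the 4 completed operations: 4 — all fail the queue replay
for example A, B, C, D fails at step 4: D poll() → empty is not legal there
for example A, C, B, D fails at step 3: B poll() → empty is not legal there

not linearizable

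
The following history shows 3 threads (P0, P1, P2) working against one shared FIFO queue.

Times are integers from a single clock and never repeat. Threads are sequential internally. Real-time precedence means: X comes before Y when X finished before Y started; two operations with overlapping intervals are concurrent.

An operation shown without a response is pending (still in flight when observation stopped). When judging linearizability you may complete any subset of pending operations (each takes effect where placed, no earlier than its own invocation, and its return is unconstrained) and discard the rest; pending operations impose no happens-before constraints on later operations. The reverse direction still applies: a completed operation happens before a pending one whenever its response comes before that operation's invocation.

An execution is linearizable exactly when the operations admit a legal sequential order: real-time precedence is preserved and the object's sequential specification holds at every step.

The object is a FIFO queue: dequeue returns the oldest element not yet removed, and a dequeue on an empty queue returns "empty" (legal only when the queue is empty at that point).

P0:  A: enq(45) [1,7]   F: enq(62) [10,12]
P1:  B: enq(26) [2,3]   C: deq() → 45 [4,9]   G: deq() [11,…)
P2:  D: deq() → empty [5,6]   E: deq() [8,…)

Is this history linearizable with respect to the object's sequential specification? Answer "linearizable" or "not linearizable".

the violation lands at event 9, C's response at time 9: events 1..8 linearize, events 1..9 do not
the 4 completed operations admit 8 real-time orders; each fails the FIFO queue replay
every completion of the 1 pending operation (E) was checked; none linearizes
for example A, B, C, D (pending dropped) fails at step 4: D deq() → empty is not legal there
for example A, B, D, C (pending dropped) fails at step 3: D deq() → empty is not legal there

not linearizable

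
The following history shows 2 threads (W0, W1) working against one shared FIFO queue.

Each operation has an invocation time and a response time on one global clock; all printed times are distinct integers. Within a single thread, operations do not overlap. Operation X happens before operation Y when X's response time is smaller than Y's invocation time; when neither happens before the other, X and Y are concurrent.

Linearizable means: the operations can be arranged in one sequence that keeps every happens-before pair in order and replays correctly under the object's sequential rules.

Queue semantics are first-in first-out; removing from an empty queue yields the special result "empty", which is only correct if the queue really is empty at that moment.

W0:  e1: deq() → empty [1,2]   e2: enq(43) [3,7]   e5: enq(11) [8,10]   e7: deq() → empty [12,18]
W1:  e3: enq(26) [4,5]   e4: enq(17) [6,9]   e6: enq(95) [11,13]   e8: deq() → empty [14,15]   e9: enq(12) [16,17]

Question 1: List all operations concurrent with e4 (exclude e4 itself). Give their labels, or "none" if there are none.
concurrent with e4 ([6,9]): every op whose interval crosses 6..9
e1 [1,2]: before
e2 [3,7]: concurrent
e3 [4,5]: before
e5 [8,10]: concurrent
e6 [11,13]: after
e7 [12,18]: after
e8 [14,15]: after
e9 [16,17]: after

e2, e5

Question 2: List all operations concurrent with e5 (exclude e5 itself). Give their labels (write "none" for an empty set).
e5 spans [8,10]; an op avoiding the whole window 8..10 is ordered, any other is concurrent
e1 [1,2]: before
e2 [3,7]: before
e3 [4,5]: before
e4 [6,9]: concurrent
e6 [11,13]: after
e7 [12,18]: after
e8 [14,15]: after
e9 [16,17]: after

e4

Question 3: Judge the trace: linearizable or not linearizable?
events 1..14 are fine; event 15 — the response of e8 at time 15 — makes the prefix non-linearizable
real-time-consistent orders of the 7 completed operations: 5 — all fail the FIFO queue replay
every completion of the 1 pending operation (e7) was checked; none linearizes
sample order e1, e2, e3, e4, e5, e6, e8 (pending dropped) stalls at step 7 — e8 deq() → empty has no legal effect
sample order e1, e2, e3, e5, e4, e6, e8 (pending dropped) stalls at step 7 — e8 deq() → empty has no legal effect

not linearizable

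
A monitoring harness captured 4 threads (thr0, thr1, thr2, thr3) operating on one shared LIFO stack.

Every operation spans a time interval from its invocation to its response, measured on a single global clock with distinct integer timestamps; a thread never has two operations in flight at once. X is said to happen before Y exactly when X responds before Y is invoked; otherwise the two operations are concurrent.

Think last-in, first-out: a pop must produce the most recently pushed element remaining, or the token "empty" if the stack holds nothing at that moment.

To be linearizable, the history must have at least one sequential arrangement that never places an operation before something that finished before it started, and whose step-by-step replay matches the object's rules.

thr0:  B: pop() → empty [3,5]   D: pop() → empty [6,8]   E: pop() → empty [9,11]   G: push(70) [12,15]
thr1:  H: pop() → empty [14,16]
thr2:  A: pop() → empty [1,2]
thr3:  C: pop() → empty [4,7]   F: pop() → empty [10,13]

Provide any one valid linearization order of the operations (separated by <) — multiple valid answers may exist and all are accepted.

after step 1 (A pop() → empty): stack <>
after step 2 (B pop() → empty): stack <>
after step 3 (C pop() → empty): stack <>
after step 4 (D pop() → empty): stack <>
after step 5 (E pop() → empty): stack <>
after step 6 (F pop() → empty): stack <>
after step 7 (H pop() → empty): stack <>
after step 8 (G push(70)): stack <70>

A < B < C < D < E < F < H < G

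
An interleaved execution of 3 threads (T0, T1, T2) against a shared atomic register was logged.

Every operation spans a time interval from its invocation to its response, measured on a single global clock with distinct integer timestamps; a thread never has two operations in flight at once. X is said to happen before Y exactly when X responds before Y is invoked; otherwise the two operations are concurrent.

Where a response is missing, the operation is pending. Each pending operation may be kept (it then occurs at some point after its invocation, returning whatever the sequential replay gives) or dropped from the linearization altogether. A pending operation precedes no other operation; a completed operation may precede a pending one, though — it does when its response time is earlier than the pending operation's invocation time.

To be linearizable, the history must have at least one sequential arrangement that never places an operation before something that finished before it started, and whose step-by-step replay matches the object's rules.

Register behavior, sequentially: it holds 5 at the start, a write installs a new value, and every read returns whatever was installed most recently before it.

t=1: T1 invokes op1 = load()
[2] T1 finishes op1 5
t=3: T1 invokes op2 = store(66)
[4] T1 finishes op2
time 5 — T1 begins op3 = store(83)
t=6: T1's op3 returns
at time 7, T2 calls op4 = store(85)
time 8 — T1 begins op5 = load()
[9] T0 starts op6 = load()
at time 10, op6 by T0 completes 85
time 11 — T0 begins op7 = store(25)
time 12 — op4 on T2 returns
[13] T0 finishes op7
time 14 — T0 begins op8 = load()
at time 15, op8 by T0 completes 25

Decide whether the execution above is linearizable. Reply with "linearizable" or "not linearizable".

linearizable

witness order: op1, op2, op3, op4, op5, op6, op7, op8
after step 1 (op1 load() → 5): value 5
after step 2 (op2 store(66)): value 66
after step 3 (op3 store(83)): value 83
after step 4 (op4 store(85)): value 85
after step 5 (op5 load() (pending, included)): value 85
after step 6 (op6 load() → 85): value 85
after step 7 (op7 store(25)): value 25
after step 8 (op8 load() → 25): value 25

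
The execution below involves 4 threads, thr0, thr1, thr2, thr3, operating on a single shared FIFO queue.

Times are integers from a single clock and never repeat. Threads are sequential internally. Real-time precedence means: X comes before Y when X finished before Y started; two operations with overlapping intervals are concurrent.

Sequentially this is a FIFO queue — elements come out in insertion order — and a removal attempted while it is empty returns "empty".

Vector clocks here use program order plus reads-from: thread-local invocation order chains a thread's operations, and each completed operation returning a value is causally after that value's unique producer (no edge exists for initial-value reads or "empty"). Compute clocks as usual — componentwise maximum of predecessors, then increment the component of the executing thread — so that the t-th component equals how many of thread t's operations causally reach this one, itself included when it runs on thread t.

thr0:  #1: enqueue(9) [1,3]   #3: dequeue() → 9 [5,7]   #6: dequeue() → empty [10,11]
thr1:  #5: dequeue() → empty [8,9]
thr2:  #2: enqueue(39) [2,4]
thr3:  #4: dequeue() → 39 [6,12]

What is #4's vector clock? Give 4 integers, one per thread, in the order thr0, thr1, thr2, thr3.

(0, 0, 1, 1)

no predecessors for #2 (invoked 2): thr2 increments from zero → (0, 0, 1, 0)
no predecessors for #5 (invoked 8): thr1 increments from zero → (0, 1, 0, 0)
no predecessors for #1 (invoked 1): thr0 increments from zero → (1, 0, 0, 0)
merge at #4 (invoked 6): VC(#2)=(0, 0, 1, 0), own-thread bump on thr3 → (0, 0, 1, 1)
merge at #3 (invoked 5): VC(#1)=(1, 0, 0, 0), own-thread bump on thr0 → (2, 0, 0, 0)
merge at #6 (invoked 10): VC(#3)=(2, 0, 0, 0), own-thread bump on thr0 → (3, 0, 0, 0)
target: VC(#4) = (0, 0, 1, 1)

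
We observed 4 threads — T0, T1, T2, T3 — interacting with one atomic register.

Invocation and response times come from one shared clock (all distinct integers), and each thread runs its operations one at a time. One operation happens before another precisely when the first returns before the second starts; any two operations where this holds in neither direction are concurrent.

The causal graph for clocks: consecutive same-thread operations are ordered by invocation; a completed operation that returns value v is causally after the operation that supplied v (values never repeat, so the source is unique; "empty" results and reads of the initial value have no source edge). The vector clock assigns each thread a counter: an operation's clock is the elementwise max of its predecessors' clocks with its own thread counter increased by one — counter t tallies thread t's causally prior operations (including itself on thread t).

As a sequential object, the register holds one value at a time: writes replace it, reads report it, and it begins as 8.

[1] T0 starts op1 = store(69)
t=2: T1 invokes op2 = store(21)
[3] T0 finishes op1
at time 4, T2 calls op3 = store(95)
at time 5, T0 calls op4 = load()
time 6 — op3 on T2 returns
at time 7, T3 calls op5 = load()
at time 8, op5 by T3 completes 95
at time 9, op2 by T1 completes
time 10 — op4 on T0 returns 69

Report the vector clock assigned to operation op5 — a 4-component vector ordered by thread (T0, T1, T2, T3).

(0, 0, 1, 1)

op3, invoked 4, has no incoming edges; only T2's bump applies → (0, 0, 1, 0)
op2, invoked 2, has no incoming edges; only T1's bump applies → (0, 1, 0, 0)
op1, invoked 1, has no incoming edges; only T0's bump applies → (1, 0, 0, 0)
from VC(op3)=(0, 0, 1, 0), op5 (invoked 7) maxes components and bumps T3 → (0, 0, 1, 1)
from VC(op1)=(1, 0, 0, 0), op4 (invoked 5) maxes components and bumps T0 → (2, 0, 0, 0)
target: VC(op5) = (0, 0, 1, 1)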